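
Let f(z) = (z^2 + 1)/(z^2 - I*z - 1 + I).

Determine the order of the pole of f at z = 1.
Factor the denominator:
  z^2 - I*z - 1 + I = (z - 1)*(z + 1 - I)

The numerator P(z) = z^2 + 1 has P(1) = 2 ≠ 0, so no factor of (z - 1) cancels.
Near z = 1 we can therefore write f(z) = g(z)/(z - 1) with g analytic at 1 and g(1) ≠ 0 (g is the numerator divided by the remaining denominator factors).

Hence z = 1 is a pole of order 1.

Final answer: 1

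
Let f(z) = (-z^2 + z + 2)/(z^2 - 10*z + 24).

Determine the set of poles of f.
The singularities of f are the zeros of the denominator. Factoring,
  z^2 - 10*z + 24 = (z - 4)*(z - 6)
so the candidates are z = 4, z = 6.

Check the numerator P(z) = -z^2 + z + 2 at each one:
  P(4) = -10 ≠ 0, so z = 4 is a (simple) pole.
  P(6) = -28 ≠ 0, so z = 6 is a (simple) pole.

Poles of f: {4, 6}

Final answer: {4, 6}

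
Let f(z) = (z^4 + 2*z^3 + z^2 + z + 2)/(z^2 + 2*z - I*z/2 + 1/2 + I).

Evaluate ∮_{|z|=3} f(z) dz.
By the residue theorem, ∮_C f(z) dz = 2πi · (sum of the residues of f at the poles inside |z| = 3).

The denominator factors as (z + 2 - I)*(z + I/2), so the singularities of f are simple poles at z = -2 + I, z = -I/2.
  |-2 + I|² = 5 < 9 = 3², so this pole is inside the contour.
  |-I/2|² = 1/4 < 9 = 3², so this pole is inside the contour.

With P(z) = z^4 + 2*z^3 + z^2 + z + 2 and Q(z) = z^2 + 2*z - I*z/2 + 1/2 + I, each pole is simple, so Res(f, z₀) = P(z₀)/Q'(z₀) with Q'(z) = 2*z + 2 - I/2.
  Res(f, -2 + I) = P(-2 + I)/Q'(-2 + I) = (-8 - 5*I)/(-2 + 3*I/2) = 34/25 + 88*I/25
  Res(f, -I/2) = P(-I/2)/Q'(-I/2) = (29/16 - I/4)/(2 - 3*I/2) = 16/25 + 71*I/200

Sum of residues inside C: 2 + 31*I/8
∮_C f(z) dz = 2πi · (2 + 31*I/8) = pi*(-31/4 + 4*I)

Final answer: pi*(-31/4 + 4*I)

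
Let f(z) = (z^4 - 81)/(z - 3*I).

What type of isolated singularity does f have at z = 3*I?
removable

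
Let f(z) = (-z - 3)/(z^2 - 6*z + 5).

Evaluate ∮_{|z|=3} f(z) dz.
2*I*pi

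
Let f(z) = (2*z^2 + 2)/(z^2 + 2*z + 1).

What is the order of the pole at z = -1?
Factor the denominator:
  z^2 + 2*z + 1 = (z + 1)^2

The numerator P(z) = 2*z^2 + 2 has P(-1) = 4 ≠ 0, so no factor of (z + 1) cancels.
Near z = -1 we can therefore write f(z) = g(z)/(z + 1)^2 with g analytic at -1 and g(-1) ≠ 0 (g is just the numerator).

Hence z = -1 is a pole of order 2.

Final answer: 2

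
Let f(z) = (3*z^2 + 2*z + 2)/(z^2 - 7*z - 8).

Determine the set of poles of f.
The singularities of f are the zeros of the denominator. Factoring,
  z^2 - 7*z - 8 = (z + 1)*(z - 8)
so the candidates are z = -1, z = 8.

Check the numerator P(z) = 3*z^2 + 2*z + 2 at each one:
  P(-1) = 3 ≠ 0, so z = -1 is a (simple) pole.
  P(8) = 210 ≠ 0, so z = 8 is a (simple) pole.

Poles of f: {-1, 8}

Final answer: {-1, 8}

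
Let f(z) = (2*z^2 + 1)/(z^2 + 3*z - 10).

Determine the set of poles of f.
{-5, 2}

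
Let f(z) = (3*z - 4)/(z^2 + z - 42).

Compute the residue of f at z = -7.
Write f(z) = P(z)/Q(z) with P(z) = 3*z - 4 and Q(z) = z^2 + z - 42.
The denominator factors as Q(z) = (z + 7)*(z - 6), so z = -7 is a simple zero of Q and P is analytic there; z = -7 is therefore a simple pole and
  Res(f, z₀) = P(z₀)/Q'(z₀).

Q'(z) = 2*z + 1, so Q'(-7) = -13.
P(-7) = -25.

Res(f, -7) = (-25)/(-13) = 25/13

Final answer: 25/13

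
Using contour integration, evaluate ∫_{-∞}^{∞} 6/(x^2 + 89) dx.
Let f(z) = 6/(z^2 + 89). The denominator has no real zeros and deg Q - deg P = 2 ≥ 2, so the integral of f over the upper semicircle |z| = R tends to 0 as R → ∞. Closing the contour in the upper half-plane,
  ∫_{-∞}^{∞} f(x) dx = 2πi · Σ Res(f, z_k)  over the poles with Im z_k > 0.

Zeros of the denominator: z^2 + 89 = 0 gives z = ±sqrt(89)*I.
Upper half-plane: z = sqrt(89)*I (simple).

Each pole is a simple zero of Q(z) = z^2 + 89, so Res(f, z₀) = P(z₀)/Q'(z₀) with P(z) = 6, Q'(z) = 2*z:
  Res(f, sqrt(89)*I) = (6)/(2*sqrt(89)*I) = -3*sqrt(89)*I/89

∫_{-∞}^{∞} f(x) dx = 2πi · (-3*sqrt(89)*I/89) = 6*sqrt(89)*pi/89

Final answer: 6*sqrt(89)*pi/89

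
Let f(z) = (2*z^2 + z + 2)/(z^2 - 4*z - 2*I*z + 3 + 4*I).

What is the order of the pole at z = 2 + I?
Factor the denominator:
  z^2 - 4*z - 2*I*z + 3 + 4*I = (z - 2 - I)^2

The numerator P(z) = 2*z^2 + z + 2 has P(2 + I) = 10 + 9*I ≠ 0, so no factor of (z - 2 - I) cancels.
Near z = 2 + I we can therefore write f(z) = g(z)/(z - 2 - I)^2 with g analytic at 2 + I and g(2 + I) ≠ 0 (g is just the numerator).

Hence z = 2 + I is a pole of order 2.

Final answer: 2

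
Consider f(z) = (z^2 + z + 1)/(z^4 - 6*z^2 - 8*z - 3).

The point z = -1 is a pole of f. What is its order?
Factor the denominator:
  z^4 - 6*z^2 - 8*z - 3 = (z + 1)^3*(z - 3)

The numerator P(z) = z^2 + z + 1 has P(-1) = 1 ≠ 0, so no factor of (z + 1) cancels.
Near z = -1 we can therefore write f(z) = g(z)/(z + 1)^3 with g analytic at -1 and g(-1) ≠ 0 (g is the numerator divided by the remaining denominator factors).

Hence z = -1 is a pole of order 3.

Final answer: 3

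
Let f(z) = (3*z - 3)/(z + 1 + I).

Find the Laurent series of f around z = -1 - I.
Put w = z - (-1 - I), i.e. z = w - 1 - I. The denominator is w, so it suffices to rewrite the numerator in powers of w.

P(z) = 3*z - 3
P(w - 1 - I) = -6 - 3*I + 3*w

Dividing each term by w:
  f = (-6 - 3*I)/w + 3

Substituting back w = z + 1 + I:
  f(z) = (-6 - 3*I)/(z + 1 + I) + 3

The series is finite because the numerator is a polynomial; the negative powers form the principal part, and the coefficient of 1/(z + 1 + I) gives Res(f, -1 - I) = -6 - 3*I.

Final answer: (-6 - 3*I)/(z + 1 + I) + 3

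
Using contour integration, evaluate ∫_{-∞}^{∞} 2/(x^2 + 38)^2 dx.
Let f(z) = 2/(z^2 + 38)^2. The denominator has no real zeros and deg Q - deg P = 4 ≥ 2, so the integral of f over the upper semicircle |z| = R tends to 0 as R → ∞. Closing the contour in the upper half-plane,
  ∫_{-∞}^{∞} f(x) dx = 2πi · Σ Res(f, z_k)  over the poles with Im z_k > 0.

Zeros of the denominator: z^2 + 38 = 0 gives z = ±sqrt(38)*I.
Upper half-plane: z = sqrt(38)*I (a pole of order 2).

Write f(z) = g(z)/(z - sqrt(38)*I)^2 with g(z) = 2/(z + sqrt(38)*I)^2. For a double pole, Res(f, z₀) = g'(z₀):
  g'(z) = -4/(z + sqrt(38)*I)^3
  Res(f, sqrt(38)*I) = g'(sqrt(38)*I) = -sqrt(38)*I/2888

∫_{-∞}^{∞} f(x) dx = 2πi · (-sqrt(38)*I/2888) = sqrt(38)*pi/1444

Final answer: sqrt(38)*pi/1444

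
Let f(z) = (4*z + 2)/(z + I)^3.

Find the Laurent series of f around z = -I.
(2 - 4*I)/(z + I)^3 + 4/(z + I)^2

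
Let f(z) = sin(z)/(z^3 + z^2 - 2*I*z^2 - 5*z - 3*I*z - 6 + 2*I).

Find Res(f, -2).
Write f(z) = P(z)/Q(z) with P(z) = sin(z) and Q(z) = z^3 + z^2 - 2*I*z^2 - 5*z - 3*I*z - 6 + 2*I.
The denominator factors as Q(z) = (z + 2)*(z + 1 - I)*(z - 2 - I), so z = -2 is a simple zero of Q and P is analytic there; z = -2 is therefore a simple pole and
  Res(f, z₀) = P(z₀)/Q'(z₀).

Q'(z) = 3*z^2 + 2*z - 4*I*z - 5 - 3*I, so Q'(-2) = 3 + 5*I.
P(-2) = -sin(2).

Res(f, -2) = (-sin(2))/(3 + 5*I) = (-3/34 + 5*I/34)*sin(2)

Final answer: (-3/34 + 5*I/34)*sin(2)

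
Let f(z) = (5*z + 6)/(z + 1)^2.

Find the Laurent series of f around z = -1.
Put w = z - (-1), i.e. z = w - 1. The denominator is w^2, so it suffices to rewrite the numerator in powers of w.

P(z) = 5*z + 6
P(w - 1) = 1 + 5*w

Dividing each term by w^2:
  f = 1/w^2 + 5/w

Substituting back w = z + 1:
  f(z) = 1/(z + 1)^2 + 5/(z + 1)

The series is finite because the numerator is a polynomial; the negative powers form the principal part, and the coefficient of 1/(z + 1) gives Res(f, -1) = 5.

Final answer: 1/(z + 1)^2 + 5/(z + 1)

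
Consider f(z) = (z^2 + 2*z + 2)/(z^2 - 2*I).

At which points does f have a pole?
{1 + I}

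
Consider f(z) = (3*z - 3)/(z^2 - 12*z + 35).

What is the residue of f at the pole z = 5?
-6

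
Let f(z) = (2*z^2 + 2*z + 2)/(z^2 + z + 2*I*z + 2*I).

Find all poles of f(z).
The singularities of f are the zeros of the denominator. Factoring,
  z^2 + z + 2*I*z + 2*I = (z + 2*I)*(z + 1)
so the candidates are z = -2*I, z = -1.

Check the numerator P(z) = 2*z^2 + 2*z + 2 at each one:
  P(-2*I) = -6 - 4*I ≠ 0, so z = -2*I is a (simple) pole.
  P(-1) = 2 ≠ 0, so z = -1 is a (simple) pole.

Poles of f: {-1, -2*I}

Final answer: {-1, -2*I}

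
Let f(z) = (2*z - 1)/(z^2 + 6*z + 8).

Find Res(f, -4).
9/2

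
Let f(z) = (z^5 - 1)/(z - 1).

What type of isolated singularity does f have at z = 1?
removable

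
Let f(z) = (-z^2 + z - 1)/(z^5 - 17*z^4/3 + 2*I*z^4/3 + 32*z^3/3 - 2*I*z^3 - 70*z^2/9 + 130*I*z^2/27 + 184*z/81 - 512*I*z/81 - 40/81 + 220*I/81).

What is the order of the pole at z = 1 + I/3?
3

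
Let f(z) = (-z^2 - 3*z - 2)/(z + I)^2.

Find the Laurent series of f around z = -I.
Put w = z - (-I), i.e. z = w - I. The denominator is w^2, so it suffices to rewrite the numerator in powers of w.

P(z) = -z^2 - 3*z - 2
P(w - I) = -1 + 3*I + (-3 + 2*I)*w - w^2

Dividing each term by w^2:
  f = (-1 + 3*I)/w^2 + (-3 + 2*I)/w - 1

Substituting back w = z + I:
  f(z) = (-1 + 3*I)/(z + I)^2 + (-3 + 2*I)/(z + I) - 1

The series is finite because the numerator is a polynomial; the negative powers form the principal part, and the coefficient of 1/(z + I) gives Res(f, -I) = -3 + 2*I.

Final answer: (-1 + 3*I)/(z + I)^2 + (-3 + 2*I)/(z + I) - 1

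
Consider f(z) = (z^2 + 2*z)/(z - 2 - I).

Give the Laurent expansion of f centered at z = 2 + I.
Put w = z - (2 + I), i.e. z = w + 2 + I. The denominator is w, so it suffices to rewrite the numerator in powers of w.

P(z) = z^2 + 2*z
P(w + 2 + I) = 7 + 6*I + (6 + 2*I)*w + w^2

Dividing each term by w:
  f = (7 + 6*I)/w + 6 + 2*I + w

Substituting back w = z - 2 - I:
  f(z) = (7 + 6*I)/(z - 2 - I) + 6 + 2*I + (z - 2 - I)

The series is finite because the numerator is a polynomial; the negative powers form the principal part, and the coefficient of 1/(z - 2 - I) gives Res(f, 2 + I) = 7 + 6*I.

Final answer: (7 + 6*I)/(z - 2 - I) + 6 + 2*I + (z - 2 - I)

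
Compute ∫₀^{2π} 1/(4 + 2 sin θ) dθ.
sqrt(3)*pi/3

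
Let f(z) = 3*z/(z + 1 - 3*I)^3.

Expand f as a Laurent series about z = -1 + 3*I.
Put w = z - (-1 + 3*I), i.e. z = w - 1 + 3*I. The denominator is w^3, so it suffices to rewrite the numerator in powers of w.

P(z) = 3*z
P(w - 1 + 3*I) = -3 + 9*I + 3*w

Dividing each term by w^3:
  f = (-3 + 9*I)/w^3 + 3/w^2

Substituting back w = z + 1 - 3*I:
  f(z) = (-3 + 9*I)/(z + 1 - 3*I)^3 + 3/(z + 1 - 3*I)^2

The series is finite because the numerator is a polynomial; the negative powers form the principal part.

Final answer: (-3 + 9*I)/(z + 1 - 3*I)^3 + 3/(z + 1 - 3*I)^2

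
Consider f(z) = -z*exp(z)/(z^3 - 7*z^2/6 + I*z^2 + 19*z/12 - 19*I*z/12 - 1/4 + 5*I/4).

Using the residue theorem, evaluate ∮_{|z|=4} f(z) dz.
By the residue theorem, ∮_C f(z) dz = 2πi · (sum of the residues of f at the poles inside |z| = 4).

The denominator factors as (z + 3*I/2)*(z - 2/3 - I)*(z - 1/2 + I/2), so the singularities of f are simple poles at z = -3*I/2, z = 2/3 + I, z = 1/2 - I/2.
  |-3*I/2|² = 9/4 < 16 = 4², so this pole is inside the contour.
  |2/3 + I|² = 13/9 < 16 = 4², so this pole is inside the contour.
  |1/2 - I/2|² = 1/2 < 16 = 4², so this pole is inside the contour.

With P(z) = -z*exp(z) and Q(z) = z^3 - 7*z^2/6 + I*z^2 + 19*z/12 - 19*I*z/12 - 1/4 + 5*I/4, each pole is simple, so Res(f, z₀) = P(z₀)/Q'(z₀) with Q'(z) = 3*z^2 - 7*z/3 + 2*I*z + 19/12 - 19*I/12.
  Res(f, -3*I/2) = P(-3*I/2)/Q'(-3*I/2) = (3*I*exp(-3*I/2)/2)/(-13/6 + 23*I/12) = (414/1205 - 468*I/1205)*exp(-3*I/2)
  Res(f, 2/3 + I) = P(2/3 + I)/Q'(2/3 + I) = ((-2/3 - I)*exp(2/3 + I))/(-131/36 + 17*I/12) = (654/9881 + 2970*I/9881)*exp(2/3 + I)
  Res(f, 1/2 - I/2) = P(1/2 - I/2)/Q'(1/2 - I/2) = ((-1/2 + I/2)*exp(1/2 - I/2))/(17/12 - 11*I/12) = (-84/205 + 18*I/205)*exp(1/2 - I/2)

Sum of residues inside C: (414/1205 - 468*I/1205)*exp(-3*I/2) + (654/9881 + 2970*I/9881)*exp(2/3 + I) + (-84/205 + 18*I/205)*exp(1/2 - I/2)
∮_C f(z) dz = 2πi · ((414/1205 - 468*I/1205)*exp(-3*I/2) + (654/9881 + 2970*I/9881)*exp(2/3 + I) + (-84/205 + 18*I/205)*exp(1/2 - I/2)) = pi*(-36/205 - 168*I/205)*exp(1/2 - I/2) + pi*(-5940/9881 + 1308*I/9881)*exp(2/3 + I) + pi*(936/1205 + 828*I/1205)*exp(-3*I/2)

Final answer: pi*(-36/205 - 168*I/205)*exp(1/2 - I/2) + pi*(-5940/9881 + 1308*I/9881)*exp(2/3 + I) + pi*(936/1205 + 828*I/1205)*exp(-3*I/2)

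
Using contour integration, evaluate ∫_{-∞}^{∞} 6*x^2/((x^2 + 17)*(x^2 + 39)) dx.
3*pi*(-sqrt(17) + sqrt(39))/11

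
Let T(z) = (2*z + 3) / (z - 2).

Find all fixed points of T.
T(z) = z means 2*z + 3 = z*(z - 2), i.e.
  z^2 - 4*z - 3 = 0.
Discriminant: (-4)^2 - 4*(1)*(-3) = 28, so the roots are real.
  z = (4 ± sqrt(28))/(2*(1))
Fixed points: {2 - sqrt(7), 2 + sqrt(7)}

Final answer: {2 - sqrt(7), 2 + sqrt(7)}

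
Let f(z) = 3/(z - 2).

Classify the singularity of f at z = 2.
Write f(z) = g(z)/(z - 2) with g(z) = 3.
g is entire and g(2) = 3 ≠ 0, so no factor of (z - 2) cancels: the Laurent expansion of f about z = 2 starts at the power -1, i.e. lim_{z→z₀} (z - z₀) f(z) = 3 is finite and nonzero.
So z = 2 is a pole of order 1.

Final answer: pole of order 1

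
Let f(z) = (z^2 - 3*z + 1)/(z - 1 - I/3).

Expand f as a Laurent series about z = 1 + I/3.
(-10/9 - I/3)/(z - 1 - I/3) - 1 + 2*I/3 + (z - 1 - I/3)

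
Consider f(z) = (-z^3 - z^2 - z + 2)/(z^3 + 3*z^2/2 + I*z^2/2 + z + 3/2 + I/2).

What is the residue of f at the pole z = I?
Write f(z) = P(z)/Q(z) with P(z) = -z^3 - z^2 - z + 2 and Q(z) = z^3 + 3*z^2/2 + I*z^2/2 + z + 3/2 + I/2.
The denominator factors as Q(z) = (z + I)*(z + 3/2 + I/2)*(z - I), so z = I is a simple zero of Q and P is analytic there; z = I is therefore a simple pole and
  Res(f, z₀) = P(z₀)/Q'(z₀).

Q'(z) = 3*z^2 + 3*z + I*z + 1, so Q'(I) = -3 + 3*I.
P(I) = 3.

Res(f, I) = (3)/(-3 + 3*I) = -1/2 - I/2

Final answer: -1/2 - I/2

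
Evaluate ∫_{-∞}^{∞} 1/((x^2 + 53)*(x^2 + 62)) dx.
Let f(z) = 1/((z^2 + 53)*(z^2 + 62)). The denominator has no real zeros and deg Q - deg P = 4 ≥ 2, so the integral of f over the upper semicircle |z| = R tends to 0 as R → ∞. Closing the contour in the upper half-plane,
  ∫_{-∞}^{∞} f(x) dx = 2πi · Σ Res(f, z_k)  over the poles with Im z_k > 0.

Zeros of the denominator: z^2 + 53 = 0 gives z = ±sqrt(53)*I; z^2 + 62 = 0 gives z = ±sqrt(62)*I.
Upper half-plane: z = sqrt(53)*I, z = sqrt(62)*I (simple).

Each pole is a simple zero of Q(z) = z^4 + 115*z^2 + 3286, so Res(f, z₀) = P(z₀)/Q'(z₀) with P(z) = 1, Q'(z) = 4*z^3 + 230*z:
  Res(f, sqrt(53)*I) = (1)/(18*sqrt(53)*I) = -sqrt(53)*I/954
  Res(f, sqrt(62)*I) = (1)/(-18*sqrt(62)*I) = sqrt(62)*I/1116

Sum of residues: I*(-sqrt(53)/954 + sqrt(62)/1116)
∫_{-∞}^{∞} f(x) dx = 2πi · (I*(-sqrt(53)/954 + sqrt(62)/1116)) = pi*(-53*sqrt(62) + 62*sqrt(53))/29574

Final answer: pi*(-53*sqrt(62) + 62*sqrt(53))/29574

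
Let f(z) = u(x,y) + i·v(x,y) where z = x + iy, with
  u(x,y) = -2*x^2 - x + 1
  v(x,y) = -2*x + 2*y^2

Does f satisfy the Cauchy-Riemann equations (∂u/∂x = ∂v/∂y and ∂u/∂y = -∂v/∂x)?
∂u/∂x = -4*x - 1
∂v/∂y = 4*y
∂u/∂y = 0
∂v/∂x = -2
∂u/∂x ≠ ∂v/∂y and ∂u/∂y ≠ -∂v/∂x; the Cauchy-Riemann equations are not satisfied, so f is not analytic.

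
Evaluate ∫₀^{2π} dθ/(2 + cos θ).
2*sqrt(3)*pi/3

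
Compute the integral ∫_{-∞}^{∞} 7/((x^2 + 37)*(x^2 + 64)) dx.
Let f(z) = 7/((z^2 + 37)*(z^2 + 64)). The denominator has no real zeros and deg Q - deg P = 4 ≥ 2, so the integral of f over the upper semicircle |z| = R tends to 0 as R → ∞. Closing the contour in the upper half-plane,
  ∫_{-∞}^{∞} f(x) dx = 2πi · Σ Res(f, z_k)  over the poles with Im z_k > 0.

Zeros of the denominator: z^2 + 37 = 0 gives z = ±sqrt(37)*I; z^2 + 64 = 0 gives z = ±8*I.
Upper half-plane: z = 8*I, z = sqrt(37)*I (simple).

Each pole is a simple zero of Q(z) = z^4 + 101*z^2 + 2368, so Res(f, z₀) = P(z₀)/Q'(z₀) with P(z) = 7, Q'(z) = 4*z^3 + 202*z:
  Res(f, 8*I) = (7)/(-432*I) = 7*I/432
  Res(f, sqrt(37)*I) = (7)/(54*sqrt(37)*I) = -7*sqrt(37)*I/1998

Sum of residues: 7*I*(37 - 8*sqrt(37))/15984
∫_{-∞}^{∞} f(x) dx = 2πi · (7*I*(37 - 8*sqrt(37))/15984) = 7*pi*(-37 + 8*sqrt(37))/7992

Final answer: 7*pi*(-37 + 8*sqrt(37))/7992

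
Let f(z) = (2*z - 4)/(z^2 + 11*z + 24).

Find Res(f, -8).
4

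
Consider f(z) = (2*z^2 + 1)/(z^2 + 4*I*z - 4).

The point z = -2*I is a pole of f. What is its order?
Factor the denominator:
  z^2 + 4*I*z - 4 = (z + 2*I)^2

The numerator P(z) = 2*z^2 + 1 has P(-2*I) = -7 ≠ 0, so no factor of (z + 2*I) cancels.
Near z = -2*I we can therefore write f(z) = g(z)/(z + 2*I)^2 with g analytic at -2*I and g(-2*I) ≠ 0 (g is just the numerator).

Hence z = -2*I is a pole of order 2.

Final answer: 2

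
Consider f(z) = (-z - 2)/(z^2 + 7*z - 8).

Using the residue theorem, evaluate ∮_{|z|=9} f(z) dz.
By the residue theorem, ∮_C f(z) dz = 2πi · (sum of the residues of f at the poles inside |z| = 9).

The denominator factors as (z - 1)*(z + 8), so the singularities of f are simple poles at z = 1, z = -8.
  |1|² = 1 < 81 = 9², so this pole is inside the contour.
  |-8|² = 64 < 81 = 9², so this pole is inside the contour.

With P(z) = -z - 2 and Q(z) = z^2 + 7*z - 8, each pole is simple, so Res(f, z₀) = P(z₀)/Q'(z₀) with Q'(z) = 2*z + 7.
  Res(f, 1) = P(1)/Q'(1) = (-3)/(9) = -1/3
  Res(f, -8) = P(-8)/Q'(-8) = (6)/(-9) = -2/3

Sum of residues inside C: -1
∮_C f(z) dz = 2πi · (-1) = -2*I*pi

Final answer: -2*I*pi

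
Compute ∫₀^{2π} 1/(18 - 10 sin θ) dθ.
Call the integral J. The integrand is 2π-periodic and we integrate over a full period, so shifting θ does not change the value (θ → θ + π/2 turns sin θ into cos θ; θ → θ + π flips the sign of the trig term). Hence
  J = ∫₀^{2π} dθ/(18 + 10 cos θ).
Put z = e^{iθ}: then cos θ = (z + 1/z)/2, dθ = dz/(iz), and z runs once counterclockwise around |z| = 1:
  J = ∮_{|z|=1} 1/(18 + 10*(z + 1/z)/2) · dz/(iz) = (2/i) ∮_{|z|=1} dz/(10*z^2 + 36*z + 10).
The roots of 10*z^2 + 36*z + 10 are z = (-18 ± sqrt(18^2 - 10^2))/10, with sqrt(224) = 4*sqrt(14); their product is 1, so only z₊ = -9/5 + 2*sqrt(14)/5 lies inside the unit circle (z₋ = -9/5 - 2*sqrt(14)/5 lies outside).
z₊ is a simple zero of q(z) = 10*z^2 + 36*z + 10, so Res(1/q, z₊) = 1/q'(z₊) with q'(z) = 20*z + 36; and q'(z₊) = 10*(z₊ - z₋) = 8*sqrt(14).
Therefore J = (2/i) · 2πi · 1/(8*sqrt(14)) = 2*pi/(4*sqrt(14)) = sqrt(14)*pi/28

Final answer: sqrt(14)*pi/28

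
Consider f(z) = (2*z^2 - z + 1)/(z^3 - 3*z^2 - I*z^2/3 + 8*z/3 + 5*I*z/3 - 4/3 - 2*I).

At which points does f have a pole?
The singularities of f are the zeros of the denominator. Factoring,
  z^3 - 3*z^2 - I*z^2/3 + 8*z/3 + 5*I*z/3 - 4/3 - 2*I = (z - I)*(z - 2)*(z - 1 + 2*I/3)
so the candidates are z = I, z = 2, z = 1 - 2*I/3.

Check the numerator P(z) = 2*z^2 - z + 1 at each one:
  P(I) = -1 - I ≠ 0, so z = I is a (simple) pole.
  P(2) = 7 ≠ 0, so z = 2 is a (simple) pole.
  P(1 - 2*I/3) = 10/9 - 2*I ≠ 0, so z = 1 - 2*I/3 is a (simple) pole.

Poles of f: {I, 1 - 2*I/3, 2}

Final answer: {I, 1 - 2*I/3, 2}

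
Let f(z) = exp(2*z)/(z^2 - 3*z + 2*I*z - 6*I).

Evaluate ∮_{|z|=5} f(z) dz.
By the residue theorem, ∮_C f(z) dz = 2πi · (sum of the residues of f at the poles inside |z| = 5).

The denominator factors as (z + 2*I)*(z - 3), so the singularities of f are simple poles at z = -2*I, z = 3.
  |-2*I|² = 4 < 25 = 5², so this pole is inside the contour.
  |3|² = 9 < 25 = 5², so this pole is inside the contour.

With P(z) = exp(2*z) and Q(z) = z^2 - 3*z + 2*I*z - 6*I, each pole is simple, so Res(f, z₀) = P(z₀)/Q'(z₀) with Q'(z) = 2*z - 3 + 2*I.
  Res(f, -2*I) = P(-2*I)/Q'(-2*I) = (exp(-4*I))/(-3 - 2*I) = (-3/13 + 2*I/13)*exp(-4*I)
  Res(f, 3) = P(3)/Q'(3) = (exp(6))/(3 + 2*I) = (3/13 - 2*I/13)*exp(6)

Sum of residues inside C: (3/13 - 2*I/13)*exp(6) + (-3/13 + 2*I/13)*exp(-4*I)
∮_C f(z) dz = 2πi · ((3/13 - 2*I/13)*exp(6) + (-3/13 + 2*I/13)*exp(-4*I)) = pi*(-4/13 - 6*I/13)*exp(-4*I) + pi*(4/13 + 6*I/13)*exp(6)

Final answer: pi*(-4/13 - 6*I/13)*exp(-4*I) + pi*(4/13 + 6*I/13)*exp(6)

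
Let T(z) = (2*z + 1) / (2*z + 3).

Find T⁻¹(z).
Set w = T(z) = (2*z + 1) / (2*z + 3) and solve for z:
  w*(2*z + 3) = 2*z + 1
  3*w + z*(2*w - 2) - 1 = 0
  z*(2*w - 2) = 1 - 3*w
  z = (3*w - 1)/(2 - 2*w)
Renaming the variable, T⁻¹(z) = (3*z - 1)/(-2*z + 2) = (-3*z + 1)/(2*z - 2).
(Check: ad - bc = 4 ≠ 0, so T is invertible.)

Final answer: (-3*z + 1)/(2*z - 2)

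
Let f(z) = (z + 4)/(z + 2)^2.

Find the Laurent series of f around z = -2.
Put w = z - (-2), i.e. z = w - 2. The denominator is w^2, so it suffices to rewrite the numerator in powers of w.

P(z) = z + 4
P(w - 2) = 2 + w

Dividing each term by w^2:
  f = 2/w^2 + 1/w

Substituting back w = z + 2:
  f(z) = 2/(z + 2)^2 + 1/(z + 2)

The series is finite because the numerator is a polynomial; the negative powers form the principal part, and the coefficient of 1/(z + 2) gives Res(f, -2) = 1.

Final answer: 2/(z + 2)^2 + 1/(z + 2)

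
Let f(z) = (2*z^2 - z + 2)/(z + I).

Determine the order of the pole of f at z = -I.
Factor the denominator:
  z + I = (z + I)

The numerator P(z) = 2*z^2 - z + 2 has P(-I) = I ≠ 0, so no factor of (z + I) cancels.
Near z = -I we can therefore write f(z) = g(z)/(z + I) with g analytic at -I and g(-I) ≠ 0 (g is just the numerator).

Hence z = -I is a pole of order 1.

Final answer: 1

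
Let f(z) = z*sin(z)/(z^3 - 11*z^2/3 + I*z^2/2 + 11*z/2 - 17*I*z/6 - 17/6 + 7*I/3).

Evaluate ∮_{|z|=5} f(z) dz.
By the residue theorem, ∮_C f(z) dz = 2πi · (sum of the residues of f at the poles inside |z| = 5).

The denominator factors as (z - 1)*(z - 2/3 + 3*I/2)*(z - 2 - I), so the singularities of f are simple poles at z = 1, z = 2/3 - 3*I/2, z = 2 + I.
  |1|² = 1 < 25 = 5², so this pole is inside the contour.
  |2/3 - 3*I/2|² = 97/36 < 25 = 5², so this pole is inside the contour.
  |2 + I|² = 5 < 25 = 5², so this pole is inside the contour.

With P(z) = z*sin(z) and Q(z) = z^3 - 11*z^2/3 + I*z^2/2 + 11*z/2 - 17*I*z/6 - 17/6 + 7*I/3, each pole is simple, so Res(f, z₀) = P(z₀)/Q'(z₀) with Q'(z) = 3*z^2 - 22*z/3 + I*z + 11/2 - 17*I/6.
  Res(f, 1) = P(1)/Q'(1) = (sin(1))/(7/6 - 11*I/6) = (21/85 + 33*I/85)*sin(1)
  Res(f, 2/3 - 3*I/2) = P(2/3 - 3*I/2)/Q'(2/3 - 3*I/2) = ((2/3 - 3*I/2)*sin(2/3 - 3*I/2))/(-119/36 + 17*I/6) = (-492/1445 + 234*I/1445)*sin(2/3 - 3*I/2)
  Res(f, 2 + I) = P(2 + I)/Q'(2 + I) = ((2 + I)*sin(2 + I))/(-7/6 + 23*I/6) = (27/289 - 159*I/289)*sin(2 + I)

Sum of residues inside C: (27/289 - 159*I/289)*sin(2 + I) + (21/85 + 33*I/85)*sin(1) + (-492/1445 + 234*I/1445)*sin(2/3 - 3*I/2)
∮_C f(z) dz = 2πi · ((27/289 - 159*I/289)*sin(2 + I) + (21/85 + 33*I/85)*sin(1) + (-492/1445 + 234*I/1445)*sin(2/3 - 3*I/2)) = pi*(-468/1445 - 984*I/1445)*sin(2/3 - 3*I/2) + pi*(318/289 + 54*I/289)*sin(2 + I) + pi*(-66/85 + 42*I/85)*sin(1)

Final answer: pi*(-468/1445 - 984*I/1445)*sin(2/3 - 3*I/2) + pi*(318/289 + 54*I/289)*sin(2 + I) + pi*(-66/85 + 42*I/85)*sin(1)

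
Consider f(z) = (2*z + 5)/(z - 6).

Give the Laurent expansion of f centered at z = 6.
Put w = z - (6), i.e. z = w + 6. The denominator is w, so it suffices to rewrite the numerator in powers of w.

P(z) = 2*z + 5
P(w + 6) = 17 + 2*w

Dividing each term by w:
  f = 17/w + 2

Substituting back w = z - 6:
  f(z) = 17/(z - 6) + 2

The series is finite because the numerator is a polynomial; the negative powers form the principal part, and the coefficient of 1/(z - 6) gives Res(f, 6) = 17.

Final answer: 17/(z - 6) + 2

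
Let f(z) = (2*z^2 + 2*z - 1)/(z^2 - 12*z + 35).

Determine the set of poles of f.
{5, 7}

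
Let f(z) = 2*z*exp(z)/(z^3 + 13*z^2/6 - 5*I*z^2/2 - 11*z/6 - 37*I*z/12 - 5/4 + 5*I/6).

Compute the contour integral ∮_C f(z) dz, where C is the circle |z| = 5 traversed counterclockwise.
pi*(-3564/3485 - 588*I/3485)*exp(1/3 + I/2) + pi*(-128/205 - 496*I/205)*exp(-2 + I) + pi*(28/17 + 44*I/17)*exp(-1/2 + I)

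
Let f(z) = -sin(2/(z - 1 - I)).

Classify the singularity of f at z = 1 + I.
Let u = z - 1 - I. Then
  sin(2/u) = Σ_{k≥0} (-1)^k (2)^(2k+1)/((2k+1)!·u^(2k+1)) = 2/u - 4/(3*u^3) + 4/(15*u^5) + ...
which has infinitely many negative powers of u, so sin(2/(z - 1 - I)) has an essential singularity at z = 1 + I.
So the singularity is essential.

Final answer: essential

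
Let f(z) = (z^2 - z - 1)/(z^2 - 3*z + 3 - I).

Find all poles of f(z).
{1 - I, 2 + I}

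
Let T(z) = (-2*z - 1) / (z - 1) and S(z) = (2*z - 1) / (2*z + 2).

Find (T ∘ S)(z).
2*z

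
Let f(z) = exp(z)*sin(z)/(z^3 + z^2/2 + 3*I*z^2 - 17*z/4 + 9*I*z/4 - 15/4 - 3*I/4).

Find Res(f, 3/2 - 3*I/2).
Write f(z) = P(z)/Q(z) with P(z) = exp(z)*sin(z) and Q(z) = z^3 + z^2/2 + 3*I*z^2 - 17*z/4 + 9*I*z/4 - 15/4 - 3*I/4.
The denominator factors as Q(z) = (z - 3/2 + 3*I/2)*(z + 1 + 3*I/2)*(z + 1), so z = 3/2 - 3*I/2 is a simple zero of Q and P is analytic there; z = 3/2 - 3*I/2 is therefore a simple pole and
  Res(f, z₀) = P(z₀)/Q'(z₀).

Q'(z) = 3*z^2 + z + 6*I*z - 17/4 + 9*I/4, so Q'(3/2 - 3*I/2) = 25/4 - 15*I/4.
P(3/2 - 3*I/2) = exp(3/2 - 3*I/2)*sin(3/2 - 3*I/2).

Res(f, 3/2 - 3*I/2) = (exp(3/2 - 3*I/2)*sin(3/2 - 3*I/2))/(25/4 - 15*I/4) = (2/17 + 6*I/85)*exp(3/2 - 3*I/2)*sin(3/2 - 3*I/2)

Final answer: (2/17 + 6*I/85)*exp(3/2 - 3*I/2)*sin(3/2 - 3*I/2)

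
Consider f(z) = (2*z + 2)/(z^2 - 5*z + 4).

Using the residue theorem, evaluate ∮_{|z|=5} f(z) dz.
4*I*pi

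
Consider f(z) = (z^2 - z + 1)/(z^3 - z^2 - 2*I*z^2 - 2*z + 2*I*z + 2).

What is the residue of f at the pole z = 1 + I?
1/2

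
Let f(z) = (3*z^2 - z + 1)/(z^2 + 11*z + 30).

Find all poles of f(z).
The singularities of f are the zeros of the denominator. Factoring,
  z^2 + 11*z + 30 = (z + 6)*(z + 5)
so the candidates are z = -6, z = -5.

Check the numerator P(z) = 3*z^2 - z + 1 at each one:
  P(-6) = 115 ≠ 0, so z = -6 is a (simple) pole.
  P(-5) = 81 ≠ 0, so z = -5 is a (simple) pole.

Poles of f: {-6, -5}

Final answer: {-6, -5}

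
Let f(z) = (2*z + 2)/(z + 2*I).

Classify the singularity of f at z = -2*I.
Write f(z) = g(z)/(z + 2*I) with g(z) = 2*z + 2.
g is entire and g(-2*I) = 2 - 4*I ≠ 0, so no factor of (z + 2*I) cancels: the Laurent expansion of f about z = -2*I starts at the power -1, i.e. lim_{z→z₀} (z - z₀) f(z) = 2 - 4*I is finite and nonzero.
So z = -2*I is a pole of order 1.

Final answer: pole of order 1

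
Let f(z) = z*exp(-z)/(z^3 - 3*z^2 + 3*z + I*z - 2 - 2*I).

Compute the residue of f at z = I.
Write f(z) = P(z)/Q(z) with P(z) = z*exp(-z) and Q(z) = z^3 - 3*z^2 + 3*z + I*z - 2 - 2*I.
The denominator factors as Q(z) = (z - 1 + I)*(z - I)*(z - 2), so z = I is a simple zero of Q and P is analytic there; z = I is therefore a simple pole and
  Res(f, z₀) = P(z₀)/Q'(z₀).

Q'(z) = 3*z^2 - 6*z + 3 + I, so Q'(I) = -5*I.
P(I) = I*exp(-I).

Res(f, I) = (I*exp(-I))/(-5*I) = -exp(-I)/5

Final answer: -exp(-I)/5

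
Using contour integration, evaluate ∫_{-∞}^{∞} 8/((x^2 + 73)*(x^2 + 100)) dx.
Let f(z) = 8/((z^2 + 73)*(z^2 + 100)). The denominator has no real zeros and deg Q - deg P = 4 ≥ 2, so the integral of f over the upper semicircle |z| = R tends to 0 as R → ∞. Closing the contour in the upper half-plane,
  ∫_{-∞}^{∞} f(x) dx = 2πi · Σ Res(f, z_k)  over the poles with Im z_k > 0.

Zeros of the denominator: z^2 + 100 = 0 gives z = ±10*I; z^2 + 73 = 0 gives z = ±sqrt(73)*I.
Upper half-plane: z = 10*I, z = sqrt(73)*I (simple).

Each pole is a simple zero of Q(z) = z^4 + 173*z^2 + 7300, so Res(f, z₀) = P(z₀)/Q'(z₀) with P(z) = 8, Q'(z) = 4*z^3 + 346*z:
  Res(f, 10*I) = (8)/(-540*I) = 2*I/135
  Res(f, sqrt(73)*I) = (8)/(54*sqrt(73)*I) = -4*sqrt(73)*I/1971

Sum of residues: 2*I*(73 - 10*sqrt(73))/9855
∫_{-∞}^{∞} f(x) dx = 2πi · (2*I*(73 - 10*sqrt(73))/9855) = 4*pi*(-73 + 10*sqrt(73))/9855

Final answer: 4*pi*(-73 + 10*sqrt(73))/9855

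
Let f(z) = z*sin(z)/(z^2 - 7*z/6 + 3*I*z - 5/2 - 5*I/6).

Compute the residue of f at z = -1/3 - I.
Write f(z) = P(z)/Q(z) with P(z) = z*sin(z) and Q(z) = z^2 - 7*z/6 + 3*I*z - 5/2 - 5*I/6.
The denominator factors as Q(z) = (z - 3/2 + 2*I)*(z + 1/3 + I), so z = -1/3 - I is a simple zero of Q and P is analytic there; z = -1/3 - I is therefore a simple pole and
  Res(f, z₀) = P(z₀)/Q'(z₀).

Q'(z) = 2*z - 7/6 + 3*I, so Q'(-1/3 - I) = -11/6 + I.
P(-1/3 - I) = (1/3 + I)*sin(1/3 + I).

Res(f, -1/3 - I) = ((1/3 + I)*sin(1/3 + I))/(-11/6 + I) = (14/157 - 78*I/157)*sin(1/3 + I)

Final answer: (14/157 - 78*I/157)*sin(1/3 + I)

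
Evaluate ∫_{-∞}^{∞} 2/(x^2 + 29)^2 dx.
Let f(z) = 2/(z^2 + 29)^2. The denominator has no real zeros and deg Q - deg P = 4 ≥ 2, so the integral of f over the upper semicircle |z| = R tends to 0 as R → ∞. Closing the contour in the upper half-plane,
  ∫_{-∞}^{∞} f(x) dx = 2πi · Σ Res(f, z_k)  over the poles with Im z_k > 0.

Zeros of the denominator: z^2 + 29 = 0 gives z = ±sqrt(29)*I.
Upper half-plane: z = sqrt(29)*I (a pole of order 2).

Write f(z) = g(z)/(z - sqrt(29)*I)^2 with g(z) = 2/(z + sqrt(29)*I)^2. For a double pole, Res(f, z₀) = g'(z₀):
  g'(z) = -4/(z + sqrt(29)*I)^3
  Res(f, sqrt(29)*I) = g'(sqrt(29)*I) = -sqrt(29)*I/1682

∫_{-∞}^{∞} f(x) dx = 2πi · (-sqrt(29)*I/1682) = sqrt(29)*pi/841

Final answer: sqrt(29)*pi/841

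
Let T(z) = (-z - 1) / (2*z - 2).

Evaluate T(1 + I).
Substitute z = 1 + I:
  numerator:   -(1 + I) - 1 = -2 - I
  denominator: 2*(1 + I) - 2 = 2*I
T(1 + I) = (-2 - I)/(2*I); multiplying numerator and denominator by the conjugate -2*I gives (-2 + 4*I)/4 = -1/2 + I

Final answer: -1/2 + I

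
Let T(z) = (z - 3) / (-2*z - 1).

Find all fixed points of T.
{-sqrt(7)/2 - 1/2, -1/2 + sqrt(7)/2}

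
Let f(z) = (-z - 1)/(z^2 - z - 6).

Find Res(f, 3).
Write f(z) = P(z)/Q(z) with P(z) = -z - 1 and Q(z) = z^2 - z - 6.
The denominator factors as Q(z) = (z + 2)*(z - 3), so z = 3 is a simple zero of Q and P is analytic there; z = 3 is therefore a simple pole and
  Res(f, z₀) = P(z₀)/Q'(z₀).

Q'(z) = 2*z - 1, so Q'(3) = 5.
P(3) = -4.

Res(f, 3) = (-4)/(5) = -4/5

Final answer: -4/5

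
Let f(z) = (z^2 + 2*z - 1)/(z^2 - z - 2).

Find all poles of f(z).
The singularities of f are the zeros of the denominator. Factoring,
  z^2 - z - 2 = (z - 2)*(z + 1)
so the candidates are z = 2, z = -1.

Check the numerator P(z) = z^2 + 2*z - 1 at each one:
  P(2) = 7 ≠ 0, so z = 2 is a (simple) pole.
  P(-1) = -2 ≠ 0, so z = -1 is a (simple) pole.

Poles of f: {-1, 2}

Final answer: {-1, 2}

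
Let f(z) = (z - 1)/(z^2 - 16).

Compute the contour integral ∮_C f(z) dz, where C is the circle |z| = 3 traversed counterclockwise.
By the residue theorem, ∮_C f(z) dz = 2πi · (sum of the residues of f at the poles inside |z| = 3).

The denominator factors as (z - 4)*(z + 4), so the singularities of f are simple poles at z = 4, z = -4.
  |4|² = 16 > 9 = 3², so this pole is outside the contour.
  |-4|² = 16 > 9 = 3², so this pole is outside the contour.

No pole lies inside the contour, so f is analytic on and inside C and the integral is 0 (Cauchy's theorem).

Final answer: 0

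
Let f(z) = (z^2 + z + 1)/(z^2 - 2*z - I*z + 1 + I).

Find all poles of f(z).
The singularities of f are the zeros of the denominator. Factoring,
  z^2 - 2*z - I*z + 1 + I = (z - 1)*(z - 1 - I)
so the candidates are z = 1, z = 1 + I.

Check the numerator P(z) = z^2 + z + 1 at each one:
  P(1) = 3 ≠ 0, so z = 1 is a (simple) pole.
  P(1 + I) = 2 + 3*I ≠ 0, so z = 1 + I is a (simple) pole.

Poles of f: {1, 1 + I}

Final answer: {1, 1 + I}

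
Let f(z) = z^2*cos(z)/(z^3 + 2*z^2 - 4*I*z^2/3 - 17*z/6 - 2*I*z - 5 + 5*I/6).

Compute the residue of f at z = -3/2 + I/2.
Write f(z) = P(z)/Q(z) with P(z) = z^2*cos(z) and Q(z) = z^3 + 2*z^2 - 4*I*z^2/3 - 17*z/6 - 2*I*z - 5 + 5*I/6.
The denominator factors as Q(z) = (z + 3/2 - I/2)*(z + 2 - I/3)*(z - 3/2 - I/2), so z = -3/2 + I/2 is a simple zero of Q and P is analytic there; z = -3/2 + I/2 is therefore a simple pole and
  Res(f, z₀) = P(z₀)/Q'(z₀).

Q'(z) = 3*z^2 + 4*z - 8*I*z/3 - 17/6 - 2*I, so Q'(-3/2 + I/2) = -3/2 - I/2.
P(-3/2 + I/2) = (2 - 3*I/2)*cos(3/2 - I/2).

Res(f, -3/2 + I/2) = ((2 - 3*I/2)*cos(3/2 - I/2))/(-3/2 - I/2) = (-9/10 + 13*I/10)*cos(3/2 - I/2)

Final answer: (-9/10 + 13*I/10)*cos(3/2 - I/2)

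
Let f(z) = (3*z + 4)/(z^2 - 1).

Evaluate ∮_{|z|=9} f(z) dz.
By the residue theorem, ∮_C f(z) dz = 2πi · (sum of the residues of f at the poles inside |z| = 9).

The denominator factors as (z + 1)*(z - 1), so the singularities of f are simple poles at z = -1, z = 1.
  |-1|² = 1 < 81 = 9², so this pole is inside the contour.
  |1|² = 1 < 81 = 9², so this pole is inside the contour.

With P(z) = 3*z + 4 and Q(z) = z^2 - 1, each pole is simple, so Res(f, z₀) = P(z₀)/Q'(z₀) with Q'(z) = 2*z.
  Res(f, -1) = P(-1)/Q'(-1) = (1)/(-2) = -1/2
  Res(f, 1) = P(1)/Q'(1) = (7)/(2) = 7/2

Sum of residues inside C: 3
∮_C f(z) dz = 2πi · (3) = 6*I*pi

Final answer: 6*I*pi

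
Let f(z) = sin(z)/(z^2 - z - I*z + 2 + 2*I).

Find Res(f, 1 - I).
Write f(z) = P(z)/Q(z) with P(z) = sin(z) and Q(z) = z^2 - z - I*z + 2 + 2*I.
The denominator factors as Q(z) = (z - 1 + I)*(z - 2*I), so z = 1 - I is a simple zero of Q and P is analytic there; z = 1 - I is therefore a simple pole and
  Res(f, z₀) = P(z₀)/Q'(z₀).

Q'(z) = 2*z - 1 - I, so Q'(1 - I) = 1 - 3*I.
P(1 - I) = sin(1 - I).

Res(f, 1 - I) = (sin(1 - I))/(1 - 3*I) = (1/10 + 3*I/10)*sin(1 - I)

Final answer: (1/10 + 3*I/10)*sin(1 - I)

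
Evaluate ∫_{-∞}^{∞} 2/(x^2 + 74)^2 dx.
Let f(z) = 2/(z^2 + 74)^2. The denominator has no real zeros and deg Q - deg P = 4 ≥ 2, so the integral of f over the upper semicircle |z| = R tends to 0 as R → ∞. Closing the contour in the upper half-plane,
  ∫_{-∞}^{∞} f(x) dx = 2πi · Σ Res(f, z_k)  over the poles with Im z_k > 0.

Zeros of the denominator: z^2 + 74 = 0 gives z = ±sqrt(74)*I.
Upper half-plane: z = sqrt(74)*I (a pole of order 2).

Write f(z) = g(z)/(z - sqrt(74)*I)^2 with g(z) = 2/(z + sqrt(74)*I)^2. For a double pole, Res(f, z₀) = g'(z₀):
  g'(z) = -4/(z + sqrt(74)*I)^3
  Res(f, sqrt(74)*I) = g'(sqrt(74)*I) = -sqrt(74)*I/10952

∫_{-∞}^{∞} f(x) dx = 2πi · (-sqrt(74)*I/10952) = sqrt(74)*pi/5476

Final answer: sqrt(74)*pi/5476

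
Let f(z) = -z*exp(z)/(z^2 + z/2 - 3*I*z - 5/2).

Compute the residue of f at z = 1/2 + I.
Write f(z) = P(z)/Q(z) with P(z) = -z*exp(z) and Q(z) = z^2 + z/2 - 3*I*z - 5/2.
The denominator factors as Q(z) = (z + 1 - 2*I)*(z - 1/2 - I), so z = 1/2 + I is a simple zero of Q and P is analytic there; z = 1/2 + I is therefore a simple pole and
  Res(f, z₀) = P(z₀)/Q'(z₀).

Q'(z) = 2*z + 1/2 - 3*I, so Q'(1/2 + I) = 3/2 - I.
P(1/2 + I) = (-1/2 - I)*exp(1/2 + I).

Res(f, 1/2 + I) = ((-1/2 - I)*exp(1/2 + I))/(3/2 - I) = (1/13 - 8*I/13)*exp(1/2 + I)

Final answer: (1/13 - 8*I/13)*exp(1/2 + I)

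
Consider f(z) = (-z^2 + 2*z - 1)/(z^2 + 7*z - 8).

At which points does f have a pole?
{-8}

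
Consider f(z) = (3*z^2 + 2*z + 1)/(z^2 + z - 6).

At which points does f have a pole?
{-3, 2}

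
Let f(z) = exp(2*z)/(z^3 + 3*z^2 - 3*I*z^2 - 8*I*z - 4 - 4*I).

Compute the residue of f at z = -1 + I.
I*exp(-2 + 2*I)/2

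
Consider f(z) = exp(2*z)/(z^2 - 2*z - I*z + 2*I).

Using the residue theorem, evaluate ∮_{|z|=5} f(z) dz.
By the residue theorem, ∮_C f(z) dz = 2πi · (sum of the residues of f at the poles inside |z| = 5).

The denominator factors as (z - 2)*(z - I), so the singularities of f are simple poles at z = 2, z = I.
  |2|² = 4 < 25 = 5², so this pole is inside the contour.
  |I|² = 1 < 25 = 5², so this pole is inside the contour.

With P(z) = exp(2*z) and Q(z) = z^2 - 2*z - I*z + 2*I, each pole is simple, so Res(f, z₀) = P(z₀)/Q'(z₀) with Q'(z) = 2*z - 2 - I.
  Res(f, 2) = P(2)/Q'(2) = (exp(4))/(2 - I) = (2/5 + I/5)*exp(4)
  Res(f, I) = P(I)/Q'(I) = (exp(2*I))/(-2 + I) = (-2/5 - I/5)*exp(2*I)

Sum of residues inside C: (-2/5 - I/5)*exp(2*I) + (2/5 + I/5)*exp(4)
∮_C f(z) dz = 2πi · ((-2/5 - I/5)*exp(2*I) + (2/5 + I/5)*exp(4)) = pi*(2/5 - 4*I/5)*exp(2*I) + pi*(-2/5 + 4*I/5)*exp(4)

Final answer: pi*(2/5 - 4*I/5)*exp(2*I) + pi*(-2/5 + 4*I/5)*exp(4)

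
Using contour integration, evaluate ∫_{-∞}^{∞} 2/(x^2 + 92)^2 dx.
sqrt(23)*pi/4232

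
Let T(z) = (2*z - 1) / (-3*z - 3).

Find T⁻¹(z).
Set w = T(z) = (2*z - 1) / (-3*z - 3) and solve for z:
  w*(-3*z - 3) = 2*z - 1
  -3*w + z*(-3*w - 2) + 1 = 0
  z*(-3*w - 2) = 3*w - 1
  z = (1 - 3*w)/(3*w + 2)
Renaming the variable, T⁻¹(z) = (-3*z + 1)/(3*z + 2).
(Check: ad - bc = -9 ≠ 0, so T is invertible.)

Final answer: (-3*z + 1)/(3*z + 2)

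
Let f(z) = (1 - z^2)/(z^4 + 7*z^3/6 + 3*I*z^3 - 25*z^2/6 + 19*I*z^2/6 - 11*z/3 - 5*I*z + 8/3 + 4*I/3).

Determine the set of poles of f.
The singularities of f are the zeros of the denominator. Factoring,
  z^4 + 7*z^3/6 + 3*I*z^3 - 25*z^2/6 + 19*I*z^2/6 - 11*z/3 - 5*I*z + 8/3 + 4*I/3 = (z + 2)*(z - 1/2)*(z + 2/3 + 2*I)*(z - 1 + I)
so the candidates are z = -2, z = 1/2, z = -2/3 - 2*I, z = 1 - I.

Check the numerator P(z) = 1 - z^2 at each one:
  P(-2) = -3 ≠ 0, so z = -2 is a (simple) pole.
  P(1/2) = 3/4 ≠ 0, so z = 1/2 is a (simple) pole.
  P(-2/3 - 2*I) = 41/9 - 8*I/3 ≠ 0, so z = -2/3 - 2*I is a (simple) pole.
  P(1 - I) = 1 + 2*I ≠ 0, so z = 1 - I is a (simple) pole.

Poles of f: {-2, -2/3 - 2*I, 1/2, 1 - I}

Final answer: {-2, -2/3 - 2*I, 1/2, 1 - I}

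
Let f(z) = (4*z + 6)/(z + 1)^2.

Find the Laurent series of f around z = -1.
Put w = z - (-1), i.e. z = w - 1. The denominator is w^2, so it suffices to rewrite the numerator in powers of w.

P(z) = 4*z + 6
P(w - 1) = 2 + 4*w

Dividing each term by w^2:
  f = 2/w^2 + 4/w

Substituting back w = z + 1:
  f(z) = 2/(z + 1)^2 + 4/(z + 1)

The series is finite because the numerator is a polynomial; the negative powers form the principal part, and the coefficient of 1/(z + 1) gives Res(f, -1) = 4.

Final answer: 2/(z + 1)^2 + 4/(z + 1)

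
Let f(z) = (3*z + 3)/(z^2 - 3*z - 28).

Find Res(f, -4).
9/11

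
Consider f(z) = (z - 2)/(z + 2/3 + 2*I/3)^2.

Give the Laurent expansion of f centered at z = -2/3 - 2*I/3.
Put w = z - (-2/3 - 2*I/3), i.e. z = w - 2/3 - 2*I/3. The denominator is w^2, so it suffices to rewrite the numerator in powers of w.

P(z) = z - 2
P(w - 2/3 - 2*I/3) = -8/3 - 2*I/3 + w

Dividing each term by w^2:
  f = (-8/3 - 2*I/3)/w^2 + 1/w

Substituting back w = z + 2/3 + 2*I/3:
  f(z) = (-8/3 - 2*I/3)/(z + 2/3 + 2*I/3)^2 + 1/(z + 2/3 + 2*I/3)

The series is finite because the numerator is a polynomial; the negative powers form the principal part, and the coefficient of 1/(z + 2/3 + 2*I/3) gives Res(f, -2/3 - 2*I/3) = 1.

Final answer: (-8/3 - 2*I/3)/(z + 2/3 + 2*I/3)^2 + 1/(z + 2/3 + 2*I/3)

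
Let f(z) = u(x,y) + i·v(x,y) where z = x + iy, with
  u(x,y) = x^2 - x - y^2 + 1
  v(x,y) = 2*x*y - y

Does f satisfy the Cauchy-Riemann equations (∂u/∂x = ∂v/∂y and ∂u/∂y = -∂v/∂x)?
∂u/∂x = 2*x - 1
∂v/∂y = 2*x - 1
∂u/∂y = -2*y
∂v/∂x = 2*y
∂u/∂x = ∂v/∂y and ∂u/∂y = -∂v/∂x hold identically; f is analytic.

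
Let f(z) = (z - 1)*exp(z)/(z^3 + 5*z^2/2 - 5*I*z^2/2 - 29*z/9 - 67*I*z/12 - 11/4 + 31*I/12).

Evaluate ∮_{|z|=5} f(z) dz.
By the residue theorem, ∮_C f(z) dz = 2πi · (sum of the residues of f at the poles inside |z| = 5).

The denominator factors as (z - 3*I/2)*(z + 3 - I/3)*(z - 1/2 - 2*I/3), so the singularities of f are simple poles at z = 3*I/2, z = -3 + I/3, z = 1/2 + 2*I/3.
  |3*I/2|² = 9/4 < 25 = 5², so this pole is inside the contour.
  |-3 + I/3|² = 82/9 < 25 = 5², so this pole is inside the contour.
  |1/2 + 2*I/3|² = 25/36 < 25 = 5², so this pole is inside the contour.

With P(z) = (z - 1)*exp(z) and Q(z) = z^3 + 5*z^2/2 - 5*I*z^2/2 - 29*z/9 - 67*I*z/12 - 11/4 + 31*I/12, each pole is simple, so Res(f, z₀) = P(z₀)/Q'(z₀) with Q'(z) = 3*z^2 + 5*z - 5*I*z - 29/9 - 67*I/12.
  Res(f, 3*I/2) = P(3*I/2)/Q'(3*I/2) = ((-1 + 3*I/2)*exp(3*I/2))/(-89/36 + 23*I/12) = (3465/6341 - 1161*I/6341)*exp(3*I/2)
  Res(f, -3 + I/3) = P(-3 + I/3)/Q'(-3 + I/3) = ((-4 + I/3)*exp(-3 + I/3))/(91/9 + 61*I/12) = (-10044/33197 + 6144*I/33197)*exp(-3 + I/3)
  Res(f, 1/2 + 2*I/3) = P(1/2 + 2*I/3)/Q'(1/2 + 2*I/3) = ((-1/2 + 2*I/3)*exp(1/2 + 2*I/3))/(73/36 - 11*I/4) = (-369/1513 - 3*I/1513)*exp(1/2 + 2*I/3)

Sum of residues inside C: (-369/1513 - 3*I/1513)*exp(1/2 + 2*I/3) + (-10044/33197 + 6144*I/33197)*exp(-3 + I/3) + (3465/6341 - 1161*I/6341)*exp(3*I/2)
∮_C f(z) dz = 2πi · ((-369/1513 - 3*I/1513)*exp(1/2 + 2*I/3) + (-10044/33197 + 6144*I/33197)*exp(-3 + I/3) + (3465/6341 - 1161*I/6341)*exp(3*I/2)) = pi*(6/1513 - 738*I/1513)*exp(1/2 + 2*I/3) + pi*(-12288/33197 - 20088*I/33197)*exp(-3 + I/3) + pi*(2322/6341 + 6930*I/6341)*exp(3*I/2)

Final answer: pi*(6/1513 - 738*I/1513)*exp(1/2 + 2*I/3) + pi*(-12288/33197 - 20088*I/33197)*exp(-3 + I/3) + pi*(2322/6341 + 6930*I/6341)*exp(3*I/2)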